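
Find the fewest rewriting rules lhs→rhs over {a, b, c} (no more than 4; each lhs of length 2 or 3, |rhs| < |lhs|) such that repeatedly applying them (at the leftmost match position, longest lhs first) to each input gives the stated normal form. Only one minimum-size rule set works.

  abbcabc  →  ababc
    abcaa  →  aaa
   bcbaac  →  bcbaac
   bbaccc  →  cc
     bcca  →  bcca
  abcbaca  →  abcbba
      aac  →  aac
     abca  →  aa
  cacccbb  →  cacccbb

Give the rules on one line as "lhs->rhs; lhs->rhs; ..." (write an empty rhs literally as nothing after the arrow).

  | abbcabc => ababc
  | abcaa => aaa
  | bcbaac
  | bbaccc => bbbcc => cc

bac->bb; bbb->; bca->a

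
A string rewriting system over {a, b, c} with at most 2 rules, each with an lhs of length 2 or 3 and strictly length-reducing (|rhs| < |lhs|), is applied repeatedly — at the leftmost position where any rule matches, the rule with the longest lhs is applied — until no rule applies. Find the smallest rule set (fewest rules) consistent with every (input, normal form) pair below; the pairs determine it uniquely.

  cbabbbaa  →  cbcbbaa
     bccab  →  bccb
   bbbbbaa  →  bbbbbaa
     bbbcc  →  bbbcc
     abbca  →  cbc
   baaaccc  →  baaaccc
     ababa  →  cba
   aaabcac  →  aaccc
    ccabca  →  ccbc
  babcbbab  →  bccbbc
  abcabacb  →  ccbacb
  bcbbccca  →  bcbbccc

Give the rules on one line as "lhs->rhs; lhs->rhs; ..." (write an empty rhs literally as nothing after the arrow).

ab->c; ca->c

  | cbabbbaa => cbcbbaa
  | bccab => bccb
  | bbbbbaa
  | bbbcc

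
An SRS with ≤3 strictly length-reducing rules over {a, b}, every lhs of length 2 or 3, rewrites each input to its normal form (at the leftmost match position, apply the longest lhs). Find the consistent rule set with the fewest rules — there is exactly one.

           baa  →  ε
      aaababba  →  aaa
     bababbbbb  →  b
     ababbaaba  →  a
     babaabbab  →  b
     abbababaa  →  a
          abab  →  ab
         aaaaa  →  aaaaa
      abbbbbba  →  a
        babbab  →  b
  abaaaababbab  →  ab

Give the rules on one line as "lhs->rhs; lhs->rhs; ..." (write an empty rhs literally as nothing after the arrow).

ba->; baa->ba; bb->b

  | baa => ba => ε
  | aaababba => aaabba => aaaba => aaa
  | bababbbbb => babbbbb => bbbbb => bbbb => bbb => bb => b
  | ababbaaba => abbaaba => abaaba => ababa => aba => a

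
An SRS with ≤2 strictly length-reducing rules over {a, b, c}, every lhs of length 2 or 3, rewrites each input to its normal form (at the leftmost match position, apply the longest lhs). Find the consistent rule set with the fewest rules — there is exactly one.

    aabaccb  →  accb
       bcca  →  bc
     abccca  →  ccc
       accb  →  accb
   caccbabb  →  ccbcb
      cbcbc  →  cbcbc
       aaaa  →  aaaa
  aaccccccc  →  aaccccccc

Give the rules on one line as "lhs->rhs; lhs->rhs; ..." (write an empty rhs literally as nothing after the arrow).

ab->c; ca->

  | aabaccb => acaccb => accb
  | bcca => bc
  | abccca => cccca => ccc
  | accb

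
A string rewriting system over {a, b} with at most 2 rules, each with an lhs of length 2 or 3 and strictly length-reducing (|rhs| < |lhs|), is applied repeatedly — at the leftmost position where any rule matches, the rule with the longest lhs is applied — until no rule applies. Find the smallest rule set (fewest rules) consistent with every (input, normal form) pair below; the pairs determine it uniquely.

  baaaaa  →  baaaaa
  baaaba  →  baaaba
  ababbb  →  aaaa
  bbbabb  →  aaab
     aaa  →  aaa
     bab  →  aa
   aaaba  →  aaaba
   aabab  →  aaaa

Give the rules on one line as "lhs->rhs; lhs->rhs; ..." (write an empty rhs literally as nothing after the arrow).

  | baaaaa
  | baaaba
  | ababbb => aaabb => aaaa
  | bbbabb => ababb => aaab

bab->aa; bb->a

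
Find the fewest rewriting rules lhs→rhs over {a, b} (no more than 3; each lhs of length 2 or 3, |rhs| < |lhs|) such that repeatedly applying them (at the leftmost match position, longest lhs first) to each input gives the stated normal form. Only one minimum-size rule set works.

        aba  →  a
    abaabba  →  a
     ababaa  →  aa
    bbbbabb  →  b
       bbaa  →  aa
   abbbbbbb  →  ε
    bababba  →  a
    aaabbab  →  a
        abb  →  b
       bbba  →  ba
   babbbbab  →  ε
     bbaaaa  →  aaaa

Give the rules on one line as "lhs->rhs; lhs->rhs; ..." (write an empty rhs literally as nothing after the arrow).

ab->; bb->

  | aba => a
  | abaabba => aabba => aba => a
  | ababaa => abaa => aa
  | bbbbabb => bbabb => abb => b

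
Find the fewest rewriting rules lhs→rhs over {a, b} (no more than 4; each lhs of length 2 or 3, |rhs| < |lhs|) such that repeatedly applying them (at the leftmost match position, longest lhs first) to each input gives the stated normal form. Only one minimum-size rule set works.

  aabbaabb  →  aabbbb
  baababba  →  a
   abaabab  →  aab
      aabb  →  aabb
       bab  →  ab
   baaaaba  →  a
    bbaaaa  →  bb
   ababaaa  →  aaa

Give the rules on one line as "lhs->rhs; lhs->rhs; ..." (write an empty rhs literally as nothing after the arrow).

  | aabbaabb => aabbbb
  | baababba => bbabba => babba => abba => aba => a
  | abaabab => aabab => aab
  | aabb

aba->a; ba->a; baa->b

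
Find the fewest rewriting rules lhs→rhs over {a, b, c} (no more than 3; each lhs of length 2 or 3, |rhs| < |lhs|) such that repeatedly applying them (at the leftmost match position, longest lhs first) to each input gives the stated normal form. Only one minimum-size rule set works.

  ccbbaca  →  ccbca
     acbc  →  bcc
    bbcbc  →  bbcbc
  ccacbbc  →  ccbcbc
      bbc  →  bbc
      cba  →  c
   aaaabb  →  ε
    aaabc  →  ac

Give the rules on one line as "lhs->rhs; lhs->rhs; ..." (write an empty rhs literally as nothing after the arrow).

aab->; acb->bc; ba->

  | ccbbaca => ccbca
  | acbc => bcc
  | bbcbc
  | ccacbbc => ccbcbc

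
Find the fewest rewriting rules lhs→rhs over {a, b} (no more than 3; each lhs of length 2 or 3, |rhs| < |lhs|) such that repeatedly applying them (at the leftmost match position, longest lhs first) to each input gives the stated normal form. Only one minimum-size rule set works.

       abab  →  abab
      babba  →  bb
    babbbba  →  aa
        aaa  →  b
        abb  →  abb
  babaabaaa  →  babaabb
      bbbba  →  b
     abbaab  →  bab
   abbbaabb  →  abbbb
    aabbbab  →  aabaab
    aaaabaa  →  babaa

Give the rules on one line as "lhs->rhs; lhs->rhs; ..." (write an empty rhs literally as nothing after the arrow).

aaa->b; bba->aa

  | abab
  | babba => baaa => bb
  | babbbba => babbaa => baaaa => bba => aa
  | aaa => b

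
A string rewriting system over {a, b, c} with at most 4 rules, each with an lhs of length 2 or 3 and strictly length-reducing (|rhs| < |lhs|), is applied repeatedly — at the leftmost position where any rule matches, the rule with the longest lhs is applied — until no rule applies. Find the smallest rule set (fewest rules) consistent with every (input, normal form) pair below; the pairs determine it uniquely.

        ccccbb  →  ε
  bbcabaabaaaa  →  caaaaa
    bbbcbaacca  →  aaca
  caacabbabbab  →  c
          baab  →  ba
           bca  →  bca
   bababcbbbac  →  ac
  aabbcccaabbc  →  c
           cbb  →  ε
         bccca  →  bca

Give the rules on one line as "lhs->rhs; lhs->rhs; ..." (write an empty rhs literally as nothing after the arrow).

  | ccccbb => cccbb => ccbb => cbb => bb => ε
  | bbcabaabaaaa => cabaabaaaa => caabaaaa => caaaaa
  | bbbcbaacca => bcbaacca => bbaacca => aacca => aaca
  | caacabbabbab => caacbabbab => caababbab => caabbab => cabab => cab => c

ab->; bb->; cb->b; cc->c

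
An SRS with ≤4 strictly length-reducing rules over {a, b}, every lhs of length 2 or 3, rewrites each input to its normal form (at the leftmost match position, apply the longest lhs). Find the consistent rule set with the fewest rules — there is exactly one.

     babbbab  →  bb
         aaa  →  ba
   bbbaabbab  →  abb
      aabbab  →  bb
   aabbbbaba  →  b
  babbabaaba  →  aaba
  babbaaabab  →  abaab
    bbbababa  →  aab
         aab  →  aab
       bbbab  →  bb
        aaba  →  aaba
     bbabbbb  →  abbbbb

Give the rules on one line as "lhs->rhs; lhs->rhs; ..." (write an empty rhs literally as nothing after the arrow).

aaa->ba; bab->b; bba->ab

  | babbbab => bbbab => babb => bb
  | aaa => ba
  | bbbaabbab => bababbab => babbab => bbab => abb
  | aabbab => aaabb => babb => bb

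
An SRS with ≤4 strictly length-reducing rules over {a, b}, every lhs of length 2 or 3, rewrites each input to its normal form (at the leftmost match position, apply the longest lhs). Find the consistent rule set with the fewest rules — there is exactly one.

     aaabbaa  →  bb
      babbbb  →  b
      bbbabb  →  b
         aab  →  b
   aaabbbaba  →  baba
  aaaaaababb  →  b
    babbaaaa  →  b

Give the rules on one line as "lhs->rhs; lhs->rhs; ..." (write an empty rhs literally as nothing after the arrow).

aa->; abb->bb; bbb->b

  | aaabbaa => abbaa => bbaa => bb
  | babbbb => bbbbb => bbb => b
  | bbbabb => babb => bbb => b
  | aab => b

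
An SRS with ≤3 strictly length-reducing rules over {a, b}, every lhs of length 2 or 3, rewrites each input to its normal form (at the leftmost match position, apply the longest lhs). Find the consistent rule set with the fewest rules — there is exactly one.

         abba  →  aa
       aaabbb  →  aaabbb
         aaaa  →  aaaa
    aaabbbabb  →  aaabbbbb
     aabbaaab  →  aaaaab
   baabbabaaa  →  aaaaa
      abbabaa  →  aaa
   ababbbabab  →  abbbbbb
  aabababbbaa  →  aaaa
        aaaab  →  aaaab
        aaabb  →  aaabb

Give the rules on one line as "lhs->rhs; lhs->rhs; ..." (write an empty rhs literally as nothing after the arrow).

  | abba => aba => aa
  | aaabbb
  | aaaa
  | aaabbbabb => aaabbbbb

ba->a; bab->bb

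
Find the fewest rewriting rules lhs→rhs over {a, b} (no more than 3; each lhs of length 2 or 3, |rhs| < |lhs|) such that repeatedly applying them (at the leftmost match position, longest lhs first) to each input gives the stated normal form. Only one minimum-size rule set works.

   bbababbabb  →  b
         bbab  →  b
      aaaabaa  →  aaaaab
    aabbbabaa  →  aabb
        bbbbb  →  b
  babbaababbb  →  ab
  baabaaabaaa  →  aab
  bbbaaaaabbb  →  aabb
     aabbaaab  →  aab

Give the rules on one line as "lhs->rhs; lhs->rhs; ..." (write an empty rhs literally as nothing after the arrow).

  | bbababbabb => bbbabbabb => babbabb => bbbabb => babb => bbb => b
  | bbab => bbb => b
  | aaaabaa => aaaaab
  | aabbbabaa => aababaa => aabbaa => aabab => aabb

ba->b; baa->ab; bbb->b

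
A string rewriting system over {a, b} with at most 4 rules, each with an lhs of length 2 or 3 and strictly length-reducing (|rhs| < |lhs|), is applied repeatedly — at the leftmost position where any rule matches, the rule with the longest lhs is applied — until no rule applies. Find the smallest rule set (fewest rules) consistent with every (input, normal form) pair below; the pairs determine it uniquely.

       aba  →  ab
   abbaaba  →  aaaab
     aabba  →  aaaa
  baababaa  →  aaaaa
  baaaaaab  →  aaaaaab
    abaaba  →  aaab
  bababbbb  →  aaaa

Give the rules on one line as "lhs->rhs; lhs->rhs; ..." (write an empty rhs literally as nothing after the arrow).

ba->b; baa->aa; bb->a

  | aba => ab
  | abbaaba => aaaaba => aaaab
  | aabba => aaaa
  | baababaa => aababaa => aabbaa => aaaaa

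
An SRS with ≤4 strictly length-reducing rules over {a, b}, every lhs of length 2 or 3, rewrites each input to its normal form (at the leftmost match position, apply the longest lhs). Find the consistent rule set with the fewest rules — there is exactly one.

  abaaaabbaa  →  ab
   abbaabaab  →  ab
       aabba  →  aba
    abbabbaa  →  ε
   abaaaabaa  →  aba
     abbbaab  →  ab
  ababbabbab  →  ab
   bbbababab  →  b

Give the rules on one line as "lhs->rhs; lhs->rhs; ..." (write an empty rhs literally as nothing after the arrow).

  | abaaaabbaa => abaabbaa => ababaa => abaa => ab
  | abbaabaab => aabaab => aaab => ab
  | aabba => aba
  | abbabbaa => abbaa => aa => ε

aa->; aab->a; bab->b; bba->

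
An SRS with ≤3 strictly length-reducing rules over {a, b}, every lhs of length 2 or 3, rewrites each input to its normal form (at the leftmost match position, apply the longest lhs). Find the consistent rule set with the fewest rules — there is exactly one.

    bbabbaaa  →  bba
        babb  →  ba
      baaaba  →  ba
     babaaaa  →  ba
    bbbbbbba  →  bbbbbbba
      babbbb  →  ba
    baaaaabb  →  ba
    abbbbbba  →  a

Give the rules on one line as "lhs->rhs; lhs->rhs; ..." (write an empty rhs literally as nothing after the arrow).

aa->a; ab->a

  | bbabbaaa => bbabaaa => bbaaaa => bbaaa => bbaa => bba
  | babb => bab => ba
  | baaaba => baaba => baba => baa => ba
  | babaaaa => baaaaa => baaaa => baaa => baa => ba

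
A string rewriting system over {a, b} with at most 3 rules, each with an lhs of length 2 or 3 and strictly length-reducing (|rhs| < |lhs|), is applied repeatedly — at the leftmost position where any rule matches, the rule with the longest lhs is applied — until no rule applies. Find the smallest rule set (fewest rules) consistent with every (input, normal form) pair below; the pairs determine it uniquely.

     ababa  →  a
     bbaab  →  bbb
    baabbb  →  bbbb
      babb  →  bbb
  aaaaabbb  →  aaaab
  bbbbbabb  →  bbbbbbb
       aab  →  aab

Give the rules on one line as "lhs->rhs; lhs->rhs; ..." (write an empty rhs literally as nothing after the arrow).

abb->; ba->b

  | ababa => abba => a
  | bbaab => bbab => bbb
  | baabbb => babbb => bbbb
  | babb => bbb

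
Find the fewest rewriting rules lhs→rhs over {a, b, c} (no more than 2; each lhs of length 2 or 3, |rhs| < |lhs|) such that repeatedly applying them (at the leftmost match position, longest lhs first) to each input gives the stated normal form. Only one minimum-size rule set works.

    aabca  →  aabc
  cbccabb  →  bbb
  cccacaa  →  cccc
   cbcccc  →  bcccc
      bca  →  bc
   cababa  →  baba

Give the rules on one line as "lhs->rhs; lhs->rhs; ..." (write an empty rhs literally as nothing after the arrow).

  | aabca => aabc
  | cbccabb => bccabb => bccbb => bcbb => bbb
  | cccacaa => ccccaa => cccca => cccc
  | cbcccc => bcccc

ca->c; cb->b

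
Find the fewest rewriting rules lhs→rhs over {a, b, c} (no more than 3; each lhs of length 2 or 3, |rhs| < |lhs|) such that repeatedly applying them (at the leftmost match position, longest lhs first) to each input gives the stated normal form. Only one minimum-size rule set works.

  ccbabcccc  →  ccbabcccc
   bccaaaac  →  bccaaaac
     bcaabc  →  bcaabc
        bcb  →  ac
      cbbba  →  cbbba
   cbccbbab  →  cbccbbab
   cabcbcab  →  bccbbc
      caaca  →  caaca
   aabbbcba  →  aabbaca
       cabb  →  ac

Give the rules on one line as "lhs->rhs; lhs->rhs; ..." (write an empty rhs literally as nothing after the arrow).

  | ccbabcccc
  | bccaaaac
  | bcaabc
  | bcb => ac

bcb->ac; cab->bc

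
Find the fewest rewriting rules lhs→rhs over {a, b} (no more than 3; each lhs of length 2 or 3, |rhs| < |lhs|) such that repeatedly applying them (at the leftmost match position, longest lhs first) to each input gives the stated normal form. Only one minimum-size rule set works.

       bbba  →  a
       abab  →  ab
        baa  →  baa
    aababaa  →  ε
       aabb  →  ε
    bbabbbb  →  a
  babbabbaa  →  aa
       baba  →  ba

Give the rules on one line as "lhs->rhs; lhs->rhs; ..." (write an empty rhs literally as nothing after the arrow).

aaa->; aba->a; bb->a

  | bbba => aba => a
  | abab => ab
  | baa
  | aababaa => aabaa => aaa => ε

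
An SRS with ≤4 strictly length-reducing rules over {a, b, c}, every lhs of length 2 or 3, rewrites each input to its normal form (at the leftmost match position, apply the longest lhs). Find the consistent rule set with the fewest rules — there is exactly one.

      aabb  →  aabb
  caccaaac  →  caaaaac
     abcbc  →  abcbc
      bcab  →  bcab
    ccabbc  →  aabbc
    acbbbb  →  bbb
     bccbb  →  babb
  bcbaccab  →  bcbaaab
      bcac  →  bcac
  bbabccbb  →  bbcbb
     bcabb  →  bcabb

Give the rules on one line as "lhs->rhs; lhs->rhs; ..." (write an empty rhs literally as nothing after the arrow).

  | aabb
  | caccaaac => caaaaac
  | abcbc
  | bcab

aba->c; acb->; cc->a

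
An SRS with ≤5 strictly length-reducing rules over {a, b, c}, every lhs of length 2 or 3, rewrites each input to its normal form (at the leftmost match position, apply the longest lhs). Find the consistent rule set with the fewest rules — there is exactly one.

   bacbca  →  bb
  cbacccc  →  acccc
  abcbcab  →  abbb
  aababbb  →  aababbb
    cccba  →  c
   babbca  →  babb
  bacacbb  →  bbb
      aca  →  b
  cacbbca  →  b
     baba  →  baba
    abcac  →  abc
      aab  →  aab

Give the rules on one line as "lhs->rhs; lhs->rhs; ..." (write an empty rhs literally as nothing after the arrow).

  | bacbca => baca => bb
  | cbacccc => acccc
  | abcbcab => abcab => abbb
  | aababbb

aca->b; ca->; cab->bb; cb->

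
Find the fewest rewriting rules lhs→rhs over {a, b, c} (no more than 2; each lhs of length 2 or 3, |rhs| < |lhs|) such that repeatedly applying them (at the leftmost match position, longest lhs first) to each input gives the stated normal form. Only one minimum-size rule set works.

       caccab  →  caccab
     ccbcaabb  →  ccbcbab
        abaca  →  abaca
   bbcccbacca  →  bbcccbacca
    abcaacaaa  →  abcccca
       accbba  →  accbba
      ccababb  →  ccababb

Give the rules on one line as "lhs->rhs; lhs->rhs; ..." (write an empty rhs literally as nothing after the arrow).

aa->c; aab->ba

  | caccab
  | ccbcaabb => ccbcbab
  | abaca
  | bbcccbacca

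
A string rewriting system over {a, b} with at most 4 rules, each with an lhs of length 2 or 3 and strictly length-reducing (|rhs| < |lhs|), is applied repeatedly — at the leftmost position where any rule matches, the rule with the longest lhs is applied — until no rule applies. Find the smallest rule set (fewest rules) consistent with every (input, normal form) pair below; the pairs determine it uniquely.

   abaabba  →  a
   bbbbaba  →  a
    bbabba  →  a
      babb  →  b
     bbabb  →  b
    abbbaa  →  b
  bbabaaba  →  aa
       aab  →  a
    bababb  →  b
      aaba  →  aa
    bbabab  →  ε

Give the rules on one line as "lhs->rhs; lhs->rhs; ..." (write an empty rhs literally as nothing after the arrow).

ab->; ba->a; baa->

  | abaabba => aabba => aba => a
  | bbbbaba => bbbaba => bbaba => baba => aba => a
  | bbabba => babba => abba => ba => a
  | babb => abb => b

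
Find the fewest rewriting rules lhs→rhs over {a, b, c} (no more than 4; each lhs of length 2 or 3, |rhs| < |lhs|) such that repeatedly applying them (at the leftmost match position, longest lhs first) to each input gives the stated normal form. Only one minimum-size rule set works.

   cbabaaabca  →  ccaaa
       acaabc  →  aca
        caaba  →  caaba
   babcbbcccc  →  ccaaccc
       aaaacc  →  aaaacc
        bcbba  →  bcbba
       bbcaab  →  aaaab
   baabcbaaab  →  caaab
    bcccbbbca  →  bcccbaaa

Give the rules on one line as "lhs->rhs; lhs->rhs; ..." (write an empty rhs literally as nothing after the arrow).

  | cbabaaabca => ccaaabca => ccaaa
  | acaabc => aca
  | caaba
  | babcbbcccc => ccbbcccc => ccaaccc

abc->; bab->c; bbc->aa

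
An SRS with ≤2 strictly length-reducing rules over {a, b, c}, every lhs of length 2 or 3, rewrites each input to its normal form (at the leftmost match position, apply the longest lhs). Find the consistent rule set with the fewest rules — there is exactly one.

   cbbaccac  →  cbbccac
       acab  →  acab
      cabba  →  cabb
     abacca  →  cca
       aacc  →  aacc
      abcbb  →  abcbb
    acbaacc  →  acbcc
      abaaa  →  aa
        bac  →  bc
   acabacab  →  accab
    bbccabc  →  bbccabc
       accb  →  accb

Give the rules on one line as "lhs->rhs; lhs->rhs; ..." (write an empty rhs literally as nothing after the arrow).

  | cbbaccac => cbbccac
  | acab
  | cabba => cabb
  | abacca => cca

aba->; ba->b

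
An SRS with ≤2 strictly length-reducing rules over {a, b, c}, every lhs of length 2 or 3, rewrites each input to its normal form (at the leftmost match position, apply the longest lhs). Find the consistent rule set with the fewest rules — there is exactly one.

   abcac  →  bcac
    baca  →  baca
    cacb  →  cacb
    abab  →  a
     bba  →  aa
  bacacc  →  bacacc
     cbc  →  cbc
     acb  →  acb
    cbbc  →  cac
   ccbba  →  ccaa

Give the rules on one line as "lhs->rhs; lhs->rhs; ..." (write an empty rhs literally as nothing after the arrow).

ab->b; bb->a

  | abcac => bcac
  | baca
  | cacb
  | abab => bab => bb => a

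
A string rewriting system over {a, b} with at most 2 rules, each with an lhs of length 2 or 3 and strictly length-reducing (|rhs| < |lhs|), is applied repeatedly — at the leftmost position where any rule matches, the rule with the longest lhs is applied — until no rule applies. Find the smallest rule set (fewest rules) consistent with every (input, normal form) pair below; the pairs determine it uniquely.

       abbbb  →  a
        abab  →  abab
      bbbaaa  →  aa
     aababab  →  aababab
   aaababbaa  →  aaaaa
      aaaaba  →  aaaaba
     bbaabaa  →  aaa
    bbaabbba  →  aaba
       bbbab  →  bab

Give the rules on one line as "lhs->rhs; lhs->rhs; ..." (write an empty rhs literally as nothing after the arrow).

baa->a; bb->

  | abbbb => abb => a
  | abab
  | bbbaaa => baaa => aa
  | aababab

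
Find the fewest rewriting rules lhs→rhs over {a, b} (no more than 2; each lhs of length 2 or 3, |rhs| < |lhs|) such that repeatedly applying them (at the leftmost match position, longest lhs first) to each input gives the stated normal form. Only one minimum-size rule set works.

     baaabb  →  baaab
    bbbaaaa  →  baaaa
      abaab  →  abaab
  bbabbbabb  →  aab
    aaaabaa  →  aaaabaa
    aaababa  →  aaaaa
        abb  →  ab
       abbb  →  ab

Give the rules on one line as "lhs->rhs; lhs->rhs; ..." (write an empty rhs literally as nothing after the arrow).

bab->a; bb->b

  | baaabb => baaab
  | bbbaaaa => bbaaaa => baaaa
  | abaab
  | bbabbbabb => babbbabb => abbabb => ababb => aab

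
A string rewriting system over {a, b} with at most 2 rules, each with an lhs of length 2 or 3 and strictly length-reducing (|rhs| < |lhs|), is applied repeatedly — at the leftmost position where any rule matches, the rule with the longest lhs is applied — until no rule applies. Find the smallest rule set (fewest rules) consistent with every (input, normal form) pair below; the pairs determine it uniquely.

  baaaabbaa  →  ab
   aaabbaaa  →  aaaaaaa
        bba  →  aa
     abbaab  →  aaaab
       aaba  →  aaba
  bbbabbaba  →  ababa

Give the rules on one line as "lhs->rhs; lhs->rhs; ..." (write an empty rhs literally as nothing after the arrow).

baa->b; bb->a

  | baaaabbaa => baabbaa => bbbaa => abaa => ab
  | aaabbaaa => aaaaaaa
  | bba => aa
  | abbaab => aaaab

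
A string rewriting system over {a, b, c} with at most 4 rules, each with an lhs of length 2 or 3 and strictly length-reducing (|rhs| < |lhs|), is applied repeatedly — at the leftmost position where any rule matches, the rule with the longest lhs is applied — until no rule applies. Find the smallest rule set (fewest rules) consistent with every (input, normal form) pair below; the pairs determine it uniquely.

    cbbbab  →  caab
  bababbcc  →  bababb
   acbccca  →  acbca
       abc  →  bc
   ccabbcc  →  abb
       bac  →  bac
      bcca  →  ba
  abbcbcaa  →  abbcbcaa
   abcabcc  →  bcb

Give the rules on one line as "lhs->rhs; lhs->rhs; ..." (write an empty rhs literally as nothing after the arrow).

abc->bc; bbb->a; cc->

  | cbbbab => caab
  | bababbcc => bababb
  | acbccca => acbca
  | abc => bc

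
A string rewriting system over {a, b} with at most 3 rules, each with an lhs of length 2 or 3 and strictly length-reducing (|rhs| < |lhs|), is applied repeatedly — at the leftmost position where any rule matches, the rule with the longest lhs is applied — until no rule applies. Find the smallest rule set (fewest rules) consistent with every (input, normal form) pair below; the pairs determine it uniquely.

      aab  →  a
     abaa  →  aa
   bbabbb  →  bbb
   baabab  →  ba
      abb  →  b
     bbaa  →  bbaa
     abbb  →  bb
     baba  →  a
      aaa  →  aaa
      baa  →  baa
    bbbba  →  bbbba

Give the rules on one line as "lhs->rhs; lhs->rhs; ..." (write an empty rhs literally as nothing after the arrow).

ab->; bab->

  | aab => a
  | abaa => aa
  | bbabbb => bbb
  | baabab => baab => ba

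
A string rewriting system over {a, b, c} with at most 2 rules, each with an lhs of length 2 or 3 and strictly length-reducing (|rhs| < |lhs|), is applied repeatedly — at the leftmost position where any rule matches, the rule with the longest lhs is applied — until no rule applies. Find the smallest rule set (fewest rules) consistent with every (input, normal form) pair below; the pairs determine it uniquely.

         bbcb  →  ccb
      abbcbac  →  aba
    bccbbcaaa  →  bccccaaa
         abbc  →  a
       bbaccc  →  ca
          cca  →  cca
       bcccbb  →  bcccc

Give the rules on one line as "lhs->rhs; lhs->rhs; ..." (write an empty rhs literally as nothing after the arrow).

ac->a; bb->c

  | bbcb => ccb
  | abbcbac => accbac => acbac => abac => aba
  | bccbbcaaa => bccccaaa
  | abbc => acc => ac => a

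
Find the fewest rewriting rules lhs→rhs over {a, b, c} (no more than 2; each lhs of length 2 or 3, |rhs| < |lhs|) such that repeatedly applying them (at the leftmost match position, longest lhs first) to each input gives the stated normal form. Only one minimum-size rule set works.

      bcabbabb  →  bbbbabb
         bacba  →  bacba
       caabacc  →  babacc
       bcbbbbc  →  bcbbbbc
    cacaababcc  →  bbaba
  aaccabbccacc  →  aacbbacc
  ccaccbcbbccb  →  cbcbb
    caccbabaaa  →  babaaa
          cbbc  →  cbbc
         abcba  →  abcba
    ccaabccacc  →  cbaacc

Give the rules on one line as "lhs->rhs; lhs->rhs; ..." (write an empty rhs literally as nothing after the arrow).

bcc->; ca->b

  | bcabbabb => bbbbabb
  | bacba
  | caabacc => babacc
  | bcbbbbc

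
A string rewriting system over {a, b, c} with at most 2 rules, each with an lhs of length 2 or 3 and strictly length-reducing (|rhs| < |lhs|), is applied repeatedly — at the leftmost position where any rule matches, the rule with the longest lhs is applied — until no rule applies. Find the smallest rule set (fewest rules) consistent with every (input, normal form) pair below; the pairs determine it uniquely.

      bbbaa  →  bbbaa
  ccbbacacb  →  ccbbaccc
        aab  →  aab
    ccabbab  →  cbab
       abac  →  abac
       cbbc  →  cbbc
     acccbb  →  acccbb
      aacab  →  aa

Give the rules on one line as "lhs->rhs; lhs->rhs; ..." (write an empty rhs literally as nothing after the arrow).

acb->cc; cab->

  | bbbaa
  | ccbbacacb => ccbbaccc
  | aab
  | ccabbab => cbab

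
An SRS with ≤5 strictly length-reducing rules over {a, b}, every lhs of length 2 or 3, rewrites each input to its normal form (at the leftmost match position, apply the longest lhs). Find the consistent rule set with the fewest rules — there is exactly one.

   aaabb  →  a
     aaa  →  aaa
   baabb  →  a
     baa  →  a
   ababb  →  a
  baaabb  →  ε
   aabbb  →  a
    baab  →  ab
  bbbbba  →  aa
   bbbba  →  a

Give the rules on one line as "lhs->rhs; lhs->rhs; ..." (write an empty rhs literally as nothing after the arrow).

  | aaabb => abb => a
  | aaa
  | baabb => abb => a
  | baa => a

aab->b; ba->; bb->; bbb->a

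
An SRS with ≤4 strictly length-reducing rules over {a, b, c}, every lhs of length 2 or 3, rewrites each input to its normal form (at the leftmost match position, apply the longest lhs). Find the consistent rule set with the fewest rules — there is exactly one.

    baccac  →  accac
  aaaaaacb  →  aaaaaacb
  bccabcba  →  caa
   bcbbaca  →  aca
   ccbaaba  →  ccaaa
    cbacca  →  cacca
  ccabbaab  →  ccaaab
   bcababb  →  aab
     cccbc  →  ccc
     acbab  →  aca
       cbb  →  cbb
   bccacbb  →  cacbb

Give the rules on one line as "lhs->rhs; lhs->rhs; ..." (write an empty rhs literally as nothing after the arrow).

ba->a; bab->a; bc->

  | baccac => accac
  | aaaaaacb
  | bccabcba => cabcba => caba => caa
  | bcbbaca => bbaca => baca => aca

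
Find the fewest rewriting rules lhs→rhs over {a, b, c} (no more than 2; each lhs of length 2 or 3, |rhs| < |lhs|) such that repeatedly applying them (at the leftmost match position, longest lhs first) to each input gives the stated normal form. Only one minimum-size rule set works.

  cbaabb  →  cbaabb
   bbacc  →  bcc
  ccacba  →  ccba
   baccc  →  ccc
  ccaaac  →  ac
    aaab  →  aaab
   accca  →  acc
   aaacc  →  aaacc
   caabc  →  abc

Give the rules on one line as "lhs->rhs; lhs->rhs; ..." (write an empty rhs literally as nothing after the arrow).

bac->c; ca->

  | cbaabb
  | bbacc => bcc
  | ccacba => ccba
  | baccc => ccc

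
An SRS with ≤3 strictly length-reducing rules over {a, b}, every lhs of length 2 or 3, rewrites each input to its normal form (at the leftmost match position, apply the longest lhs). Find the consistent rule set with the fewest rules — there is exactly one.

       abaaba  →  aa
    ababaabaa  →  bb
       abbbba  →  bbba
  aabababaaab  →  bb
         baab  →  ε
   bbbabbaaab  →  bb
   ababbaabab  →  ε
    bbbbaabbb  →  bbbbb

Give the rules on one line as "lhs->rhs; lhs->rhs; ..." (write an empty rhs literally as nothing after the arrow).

  | abaaba => aaba => aa
  | ababaabaa => abaabaa => aabaa => aaa => bb
  | abbbba => bbba
  | aabababaaab => aababaaab => aabaaab => aaaab => bbab => bb

aaa->bb; ab->; baa->a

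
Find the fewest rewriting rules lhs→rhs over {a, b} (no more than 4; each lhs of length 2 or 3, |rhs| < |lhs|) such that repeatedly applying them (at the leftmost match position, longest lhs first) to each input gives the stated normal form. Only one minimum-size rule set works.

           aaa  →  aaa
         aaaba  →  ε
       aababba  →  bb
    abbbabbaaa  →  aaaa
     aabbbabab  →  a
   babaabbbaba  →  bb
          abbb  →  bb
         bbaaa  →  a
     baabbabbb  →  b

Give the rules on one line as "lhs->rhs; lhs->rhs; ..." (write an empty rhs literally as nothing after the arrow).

ab->; aba->bb; ba->; bab->a

  | aaa
  | aaaba => aabb => ab => ε
  | aababba => abbbba => bbba => bb
  | abbbabbaaa => bbabbaaa => babaaa => aaaa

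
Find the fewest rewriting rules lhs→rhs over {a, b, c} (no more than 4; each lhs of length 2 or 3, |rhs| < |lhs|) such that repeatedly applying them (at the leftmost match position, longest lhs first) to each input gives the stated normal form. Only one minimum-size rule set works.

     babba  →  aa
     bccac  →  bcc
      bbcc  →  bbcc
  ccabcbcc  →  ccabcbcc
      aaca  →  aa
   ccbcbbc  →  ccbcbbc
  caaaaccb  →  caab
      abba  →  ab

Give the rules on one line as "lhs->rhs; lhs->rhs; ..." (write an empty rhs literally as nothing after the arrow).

ac->; ba->; bab->aa

  | babba => aaba => aa
  | bccac => bcc
  | bbcc
  | ccabcbcc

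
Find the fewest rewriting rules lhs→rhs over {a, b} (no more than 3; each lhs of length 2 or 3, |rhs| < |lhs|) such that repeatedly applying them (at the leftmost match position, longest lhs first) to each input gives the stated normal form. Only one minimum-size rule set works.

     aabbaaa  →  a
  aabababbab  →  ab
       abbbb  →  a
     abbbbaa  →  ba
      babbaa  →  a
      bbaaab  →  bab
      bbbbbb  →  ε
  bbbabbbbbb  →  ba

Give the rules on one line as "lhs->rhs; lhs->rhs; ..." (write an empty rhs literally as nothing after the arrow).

aa->b; bb->

  | aabbaaa => bbbaaa => baaa => bba => a
  | aabababbab => bbababbab => ababbab => abaab => abbb => ab
  | abbbb => abb => a
  | abbbbaa => abbaa => aaa => ba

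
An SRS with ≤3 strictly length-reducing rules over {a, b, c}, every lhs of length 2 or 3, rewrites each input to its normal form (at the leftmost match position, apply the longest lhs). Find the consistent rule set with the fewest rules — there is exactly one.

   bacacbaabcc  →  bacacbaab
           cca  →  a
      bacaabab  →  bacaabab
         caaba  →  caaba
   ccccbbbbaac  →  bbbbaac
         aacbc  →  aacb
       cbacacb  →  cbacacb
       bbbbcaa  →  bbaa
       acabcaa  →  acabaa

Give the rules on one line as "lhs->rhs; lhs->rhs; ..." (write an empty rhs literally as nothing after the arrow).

  | bacacbaabcc => bacacbaabc => bacacbaab
  | cca => a
  | bacaabab
  | caaba

bbc->; bc->b; cc->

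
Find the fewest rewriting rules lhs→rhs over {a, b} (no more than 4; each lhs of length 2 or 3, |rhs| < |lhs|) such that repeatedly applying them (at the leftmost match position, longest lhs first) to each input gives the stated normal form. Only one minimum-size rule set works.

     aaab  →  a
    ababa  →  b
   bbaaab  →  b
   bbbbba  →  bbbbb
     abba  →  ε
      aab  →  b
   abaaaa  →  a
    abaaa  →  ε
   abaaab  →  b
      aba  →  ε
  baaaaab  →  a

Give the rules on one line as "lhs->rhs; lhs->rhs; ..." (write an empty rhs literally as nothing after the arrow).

aa->; ab->a; ba->b; bab->a

  | aaab => ab => a
  | ababa => aaba => ba => b
  | bbaaab => bbaab => bbab => ba => b
  | bbbbba => bbbbb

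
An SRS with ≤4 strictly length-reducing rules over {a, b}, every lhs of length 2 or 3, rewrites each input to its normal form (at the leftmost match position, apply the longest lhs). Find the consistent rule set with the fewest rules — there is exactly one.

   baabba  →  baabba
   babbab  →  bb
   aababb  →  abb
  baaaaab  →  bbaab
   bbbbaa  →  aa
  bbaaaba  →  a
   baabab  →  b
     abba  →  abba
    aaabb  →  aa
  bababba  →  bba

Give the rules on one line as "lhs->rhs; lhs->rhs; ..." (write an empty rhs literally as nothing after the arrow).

aaa->b; aba->; bab->b; bbb->aa

  | baabba
  | babbab => bbab => bb
  | aababb => abb
  | baaaaab => bbaab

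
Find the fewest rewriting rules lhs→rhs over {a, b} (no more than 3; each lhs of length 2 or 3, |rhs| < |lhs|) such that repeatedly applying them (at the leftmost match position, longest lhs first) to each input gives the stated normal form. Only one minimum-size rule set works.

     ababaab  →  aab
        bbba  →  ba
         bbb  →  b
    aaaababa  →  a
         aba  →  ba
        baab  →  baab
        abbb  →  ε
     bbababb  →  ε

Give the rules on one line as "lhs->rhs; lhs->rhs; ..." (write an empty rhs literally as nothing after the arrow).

  | ababaab => babaab => bbaab => aab
  | bbba => ba
  | bbb => b
  | aaaababa => aaababa => aababa => ababa => baba => bba => a

aba->ba; abb->b; bb->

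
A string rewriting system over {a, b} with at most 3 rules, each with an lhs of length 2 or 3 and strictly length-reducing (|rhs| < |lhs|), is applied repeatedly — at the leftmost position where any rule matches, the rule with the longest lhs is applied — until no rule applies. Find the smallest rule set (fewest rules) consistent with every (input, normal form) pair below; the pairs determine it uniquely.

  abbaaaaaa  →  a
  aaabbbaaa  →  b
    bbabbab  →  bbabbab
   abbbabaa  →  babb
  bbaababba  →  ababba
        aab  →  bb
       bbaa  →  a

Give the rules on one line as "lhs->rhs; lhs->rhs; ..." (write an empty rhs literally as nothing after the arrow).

  | abbaaaaaa => abbbaaaa => aaaaaa => baaaa => bbaa => bbb => a
  | aaabbbaaa => babbbaaa => baaaaa => bbaaa => bbba => aa => b
  | bbabbab
  | abbbabaa => aaabaa => babaa => babb

aa->b; bbb->a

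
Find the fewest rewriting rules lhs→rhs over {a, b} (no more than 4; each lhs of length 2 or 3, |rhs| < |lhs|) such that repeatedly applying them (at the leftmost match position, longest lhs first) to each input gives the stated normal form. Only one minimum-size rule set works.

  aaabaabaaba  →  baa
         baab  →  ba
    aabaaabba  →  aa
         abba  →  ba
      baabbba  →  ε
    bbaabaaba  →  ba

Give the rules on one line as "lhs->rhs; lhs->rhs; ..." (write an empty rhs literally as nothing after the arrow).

aaa->; ab->; aba->aa; bba->

  | aaabaabaaba => baabaaba => baaaaba => baba => baa
  | baab => ba
  | aabaaabba => aaaaabba => aabba => aba => aa
  | abba => ba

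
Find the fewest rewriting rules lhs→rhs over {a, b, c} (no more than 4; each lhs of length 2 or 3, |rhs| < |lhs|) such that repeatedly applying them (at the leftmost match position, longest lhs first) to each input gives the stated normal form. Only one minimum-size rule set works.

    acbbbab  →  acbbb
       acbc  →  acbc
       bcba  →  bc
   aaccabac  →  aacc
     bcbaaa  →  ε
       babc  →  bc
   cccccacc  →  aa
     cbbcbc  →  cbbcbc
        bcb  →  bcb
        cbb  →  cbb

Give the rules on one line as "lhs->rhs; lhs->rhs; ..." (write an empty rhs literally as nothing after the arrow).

  | acbbbab => acbbb
  | acbc
  | bcba => bc
  | aaccabac => aacbac => aacc

ba->; ca->; ccc->a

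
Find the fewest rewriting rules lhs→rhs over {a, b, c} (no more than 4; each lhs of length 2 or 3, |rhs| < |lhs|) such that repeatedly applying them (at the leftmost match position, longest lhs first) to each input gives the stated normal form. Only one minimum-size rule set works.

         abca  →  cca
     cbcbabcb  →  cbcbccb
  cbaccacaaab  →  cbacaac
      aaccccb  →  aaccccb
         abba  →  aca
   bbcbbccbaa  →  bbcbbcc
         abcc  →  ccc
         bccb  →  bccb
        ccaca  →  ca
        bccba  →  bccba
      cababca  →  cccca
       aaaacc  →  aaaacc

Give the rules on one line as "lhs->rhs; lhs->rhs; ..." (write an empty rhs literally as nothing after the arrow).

  | abca => cca
  | cbcbabcb => cbcbccb
  | cbaccacaaab => cbacaaab => cbacaac
  | aaccccb

ab->c; abb->ac; baa->; cac->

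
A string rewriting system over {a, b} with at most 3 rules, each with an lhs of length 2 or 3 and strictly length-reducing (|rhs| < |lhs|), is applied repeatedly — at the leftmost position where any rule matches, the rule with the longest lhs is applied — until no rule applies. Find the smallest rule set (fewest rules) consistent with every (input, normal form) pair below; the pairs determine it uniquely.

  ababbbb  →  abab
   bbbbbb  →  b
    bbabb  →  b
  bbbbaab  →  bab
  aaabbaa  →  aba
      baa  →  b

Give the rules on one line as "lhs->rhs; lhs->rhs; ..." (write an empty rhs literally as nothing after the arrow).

  | ababbbb => ababbb => ababb => abab
  | bbbbbb => bbbbb => bbbb => bbb => bb => b
  | bbabb => bbb => bb => b
  | bbbbaab => bbbaab => bbaab => bab

aa->; bb->b; bba->b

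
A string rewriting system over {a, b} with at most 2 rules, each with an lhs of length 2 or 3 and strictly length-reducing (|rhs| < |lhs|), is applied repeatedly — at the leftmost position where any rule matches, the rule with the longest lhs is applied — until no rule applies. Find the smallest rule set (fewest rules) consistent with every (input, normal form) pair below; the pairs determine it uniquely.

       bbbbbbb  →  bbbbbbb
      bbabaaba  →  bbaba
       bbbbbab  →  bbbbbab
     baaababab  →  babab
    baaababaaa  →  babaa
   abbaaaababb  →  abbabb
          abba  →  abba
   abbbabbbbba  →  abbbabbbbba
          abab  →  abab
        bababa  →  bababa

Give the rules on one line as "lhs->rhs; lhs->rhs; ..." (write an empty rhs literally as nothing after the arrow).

  | bbbbbbb
  | bbabaaba => bbaba
  | bbbbbab
  | baaababab => baababab => babab

aaa->aa; aab->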